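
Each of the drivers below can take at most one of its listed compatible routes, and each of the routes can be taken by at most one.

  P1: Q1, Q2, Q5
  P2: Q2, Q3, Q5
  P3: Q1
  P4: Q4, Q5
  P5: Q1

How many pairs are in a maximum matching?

Unit-capacity flow: source→left, listed edges, right→sink; max matching = max flow.
Augmenting path P1→Q1 (+1); matched 1.
Augmenting path P2→Q2 (+1); matched 2.
Augmenting path P4→Q4 (+1); matched 3.
Augmenting path P3→Q1→P1→Q5 (+1); matched 4.
No augmenting path remains; maximum matching = 4.
König certificate: {P1, P2, P4, Q1} is a vertex cover of size 4 (every listed pair touches it), so no matching can be larger.

4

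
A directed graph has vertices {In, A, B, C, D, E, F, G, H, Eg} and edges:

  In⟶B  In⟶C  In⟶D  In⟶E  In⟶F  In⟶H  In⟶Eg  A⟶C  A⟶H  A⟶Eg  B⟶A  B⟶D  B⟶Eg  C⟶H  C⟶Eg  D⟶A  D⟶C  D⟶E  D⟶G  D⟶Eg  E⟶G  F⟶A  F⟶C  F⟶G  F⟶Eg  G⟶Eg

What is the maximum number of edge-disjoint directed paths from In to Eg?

Assign every edge capacity 1; by Menger, the answer equals the max flow.
Path In→Eg (+1); total 1.
Path In→B→Eg (+1); total 2.
Path In→C→Eg (+1); total 3.
Path In→D→Eg (+1); total 4.
Path In→F→Eg (+1); total 5.
Path In→E→G→Eg (+1); total 6.
No residual In→Eg path; max flow = 6.
Certifying cut of size 6: {In→B, In→C, In→D, In→E, In→Eg, In→F}.

6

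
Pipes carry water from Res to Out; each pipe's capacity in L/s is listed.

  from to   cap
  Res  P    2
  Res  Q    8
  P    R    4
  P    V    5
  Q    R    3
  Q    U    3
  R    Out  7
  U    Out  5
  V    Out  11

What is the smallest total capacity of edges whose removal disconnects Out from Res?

8

Augment Res→P→R→Out: bottleneck 2, flow now 2.
Augment Res→Q→R→Out: bottleneck 3, flow now 5.
Augment Res→Q→U→Out: bottleneck 3, flow now 8.
No augmenting path remains; maximum flow = 8.
By max-flow min-cut, the minimum cut capacity equals the max flow.
In the residual graph, reachable from Res: {Res, Q}.
Min-cut edges: Res→P (2), Q→R (3), Q→U (3); capacity 2 + 3 + 3 = 8.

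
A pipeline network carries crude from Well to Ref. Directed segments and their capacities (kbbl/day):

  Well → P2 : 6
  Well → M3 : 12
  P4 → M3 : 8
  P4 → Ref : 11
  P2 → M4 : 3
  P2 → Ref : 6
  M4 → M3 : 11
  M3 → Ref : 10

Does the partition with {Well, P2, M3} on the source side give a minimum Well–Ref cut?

Given cut capacity: 3 + 6 + 10 = 19.
Augment Well→P2→Ref: bottleneck 6, flow now 6.
Augment Well→M3→Ref: bottleneck 10, flow now 16.
No augmenting path remains; maximum flow = 16.
In the residual graph, reachable from Well: {Well, M3}.
Min-cut edges: Well→P2 (6), M3→Ref (10); capacity 6 + 10 = 16.
Cut capacity 19 exceeds the max flow 16, so it is not minimum.

No — its capacity is 19, but the minimum cut has capacity 16.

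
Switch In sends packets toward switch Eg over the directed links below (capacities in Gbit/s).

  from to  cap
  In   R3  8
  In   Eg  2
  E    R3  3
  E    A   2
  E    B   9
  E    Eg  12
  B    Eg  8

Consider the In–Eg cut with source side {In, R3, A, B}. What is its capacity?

10

Edges leaving {In, R3, A, B}: In→Eg (2), B→Eg (8).
Cut capacity = 2 + 8 = 10.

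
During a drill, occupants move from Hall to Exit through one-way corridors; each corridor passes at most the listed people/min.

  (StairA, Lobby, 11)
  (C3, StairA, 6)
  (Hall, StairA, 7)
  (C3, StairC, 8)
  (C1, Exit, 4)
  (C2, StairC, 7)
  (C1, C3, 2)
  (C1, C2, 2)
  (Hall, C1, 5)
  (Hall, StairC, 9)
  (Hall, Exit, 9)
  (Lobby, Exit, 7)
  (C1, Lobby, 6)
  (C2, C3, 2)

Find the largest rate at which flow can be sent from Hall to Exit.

Augment Hall→Exit: bottleneck 9, flow now 9.
Augment Hall→C1→Exit: bottleneck 4, flow now 13.
Augment Hall→C1→Lobby→Exit: bottleneck 1, flow now 14.
Augment Hall→StairA→Lobby→Exit: bottleneck 6, flow now 20.
No augmenting path remains; maximum flow = 20.
In the residual graph, reachable from Hall: {Hall, C1, C2, C3, StairC, StairA, Lobby}.
Min-cut edges: Hall→Exit (9), C1→Exit (4), Lobby→Exit (7); capacity 9 + 4 + 7 = 20.
This cut is saturated, so no flow can exceed 20.

20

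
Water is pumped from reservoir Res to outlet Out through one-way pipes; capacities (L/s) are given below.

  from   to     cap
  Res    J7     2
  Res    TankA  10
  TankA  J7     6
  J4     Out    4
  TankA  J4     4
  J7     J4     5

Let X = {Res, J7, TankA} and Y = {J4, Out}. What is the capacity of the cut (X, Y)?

Edges leaving {Res, J7, TankA}: J7→J4 (5), TankA→J4 (4).
Cut capacity = 5 + 4 = 9.

9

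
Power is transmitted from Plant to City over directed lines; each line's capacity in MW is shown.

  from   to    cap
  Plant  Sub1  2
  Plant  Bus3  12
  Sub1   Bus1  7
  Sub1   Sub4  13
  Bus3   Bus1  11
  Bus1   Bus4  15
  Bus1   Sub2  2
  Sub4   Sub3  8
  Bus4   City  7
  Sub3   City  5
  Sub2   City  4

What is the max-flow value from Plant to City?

Augment Plant→Sub1→Bus1→Bus4→City: bottleneck 2, flow now 2.
Augment Plant→Bus3→Bus1→Bus4→City: bottleneck 5, flow now 7.
Augment Plant→Bus3→Bus1→Sub2→City: bottleneck 2, flow now 9.
Augment Plant→Bus3→Bus1→Sub1→Sub4→Sub3→City: bottleneck 2, flow now 11. (uses reverse residual edge)
No augmenting path remains; maximum flow = 11.
In the residual graph, reachable from Plant: {Plant, Bus3, Bus1, Bus4}.
Min-cut edges: Plant→Sub1 (2), Bus1→Sub2 (2), Bus4→City (7); capacity 2 + 2 + 7 = 11.
This cut is saturated, so no flow can exceed 11.

11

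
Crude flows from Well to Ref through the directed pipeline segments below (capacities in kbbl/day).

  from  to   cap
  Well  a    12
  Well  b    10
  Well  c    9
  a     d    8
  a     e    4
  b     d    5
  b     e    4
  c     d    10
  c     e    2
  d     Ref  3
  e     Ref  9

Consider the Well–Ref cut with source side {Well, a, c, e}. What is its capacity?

Edges leaving {Well, a, c, e}: Well→b (10), a→d (8), c→d (10), e→Ref (9).
Cut capacity = 10 + 8 + 10 + 9 = 37.

37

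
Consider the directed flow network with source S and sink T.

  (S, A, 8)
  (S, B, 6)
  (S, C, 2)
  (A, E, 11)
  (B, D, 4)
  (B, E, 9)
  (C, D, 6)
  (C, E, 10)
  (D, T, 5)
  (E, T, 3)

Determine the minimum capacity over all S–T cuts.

Augment S→A→E→T: bottleneck 3, flow now 3.
Augment S→B→D→T: bottleneck 4, flow now 7.
Augment S→C→D→T: bottleneck 1, flow now 8.
No augmenting path remains; maximum flow = 8.
By max-flow min-cut, the minimum cut capacity equals the max flow.
In the residual graph, reachable from S: {S, A, B, C, D, E}.
Min-cut edges: D→T (5), E→T (3); capacity 5 + 3 = 8.

8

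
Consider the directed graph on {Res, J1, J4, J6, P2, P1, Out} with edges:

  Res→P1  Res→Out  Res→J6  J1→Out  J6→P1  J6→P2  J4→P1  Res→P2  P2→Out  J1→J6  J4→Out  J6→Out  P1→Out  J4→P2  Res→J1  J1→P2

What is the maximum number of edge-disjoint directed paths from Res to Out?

Assign every edge capacity 1; by Menger, the answer equals the max flow.
Path Res→Out (+1); total 1.
Path Res→J1→Out (+1); total 2.
Path Res→J6→Out (+1); total 3.
Path Res→P2→Out (+1); total 4.
Path Res→P1→Out (+1); total 5.
No residual Res→Out path; max flow = 5.
Certifying cut of size 5: {Res→J1, Res→J6, Res→Out, Res→P1, Res→P2}.

5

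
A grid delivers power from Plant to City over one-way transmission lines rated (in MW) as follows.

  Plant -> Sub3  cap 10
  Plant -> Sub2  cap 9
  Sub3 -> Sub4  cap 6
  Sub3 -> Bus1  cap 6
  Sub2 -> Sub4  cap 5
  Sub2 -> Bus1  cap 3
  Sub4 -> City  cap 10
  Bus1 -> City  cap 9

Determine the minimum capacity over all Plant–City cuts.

18

Augment Plant→Sub3→Sub4→City: bottleneck 6, flow now 6.
Augment Plant→Sub3→Bus1→City: bottleneck 4, flow now 10.
Augment Plant→Sub2→Sub4→City: bottleneck 4, flow now 14.
Augment Plant→Sub2→Bus1→City: bottleneck 3, flow now 17.
Augment Plant→Sub2→Sub4→Sub3→Bus1→City: bottleneck 1, flow now 18. (uses reverse residual edge)
No augmenting path remains; maximum flow = 18.
By max-flow min-cut, the minimum cut capacity equals the max flow.
In the residual graph, reachable from Plant: {Plant, Sub2}.
Min-cut edges: Plant→Sub3 (10), Sub2→Sub4 (5), Sub2→Bus1 (3); capacity 10 + 5 + 3 = 18.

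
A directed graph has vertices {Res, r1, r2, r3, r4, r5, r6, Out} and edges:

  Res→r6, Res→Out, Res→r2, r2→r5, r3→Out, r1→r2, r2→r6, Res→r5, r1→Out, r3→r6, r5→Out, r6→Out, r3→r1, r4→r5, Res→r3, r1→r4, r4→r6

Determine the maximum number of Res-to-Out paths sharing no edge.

Assign every edge capacity 1; by Menger, the answer equals the max flow.
Path Res→Out (+1); total 1.
Path Res→r3→Out (+1); total 2.
Path Res→r5→Out (+1); total 3.
Path Res→r6→Out (+1); total 4.
No residual Res→Out path; max flow = 4.
Certifying cut of size 4: {Res→Out, Res→r3, r5→Out, r6→Out}.

4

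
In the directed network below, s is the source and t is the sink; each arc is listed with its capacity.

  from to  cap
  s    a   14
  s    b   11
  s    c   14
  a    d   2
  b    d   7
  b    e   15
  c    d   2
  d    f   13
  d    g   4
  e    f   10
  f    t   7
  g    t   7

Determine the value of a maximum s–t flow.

Augment s→a→d→f→t: bottleneck 2, flow now 2.
Augment s→b→d→f→t: bottleneck 5, flow now 7.
Augment s→b→d→g→t: bottleneck 2, flow now 9.
Augment s→c→d→g→t: bottleneck 2, flow now 11.
No augmenting path remains; maximum flow = 11.
In the residual graph, reachable from s: {s, a, b, c, d, e, f}.
Min-cut edges: d→g (4), f→t (7); capacity 4 + 7 = 11.
This cut is saturated, so no flow can exceed 11.

11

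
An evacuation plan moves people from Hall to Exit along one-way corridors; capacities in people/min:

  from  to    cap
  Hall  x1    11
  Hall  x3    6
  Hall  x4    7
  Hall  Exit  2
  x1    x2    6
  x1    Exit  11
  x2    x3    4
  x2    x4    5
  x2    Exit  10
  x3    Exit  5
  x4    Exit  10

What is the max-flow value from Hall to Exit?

25

Augment Hall→Exit: bottleneck 2, flow now 2.
Augment Hall→x1→Exit: bottleneck 11, flow now 13.
Augment Hall→x3→Exit: bottleneck 5, flow now 18.
Augment Hall→x4→Exit: bottleneck 7, flow now 25.
No augmenting path remains; maximum flow = 25.
In the residual graph, reachable from Hall: {Hall, x3}.
Min-cut edges: Hall→x1 (11), Hall→x4 (7), Hall→Exit (2), x3→Exit (5); capacity 11 + 7 + 2 + 5 = 25.
This cut is saturated, so no flow can exceed 25.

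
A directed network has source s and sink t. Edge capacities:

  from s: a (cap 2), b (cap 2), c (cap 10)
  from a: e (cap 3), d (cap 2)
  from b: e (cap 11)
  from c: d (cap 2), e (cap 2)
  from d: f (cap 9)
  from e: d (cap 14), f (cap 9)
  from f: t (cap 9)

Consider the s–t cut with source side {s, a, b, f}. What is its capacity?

35

Edges leaving {s, a, b, f}: s→c (10), a→d (2), a→e (3), b→e (11), f→t (9).
Cut capacity = 10 + 2 + 3 + 11 + 9 = 35.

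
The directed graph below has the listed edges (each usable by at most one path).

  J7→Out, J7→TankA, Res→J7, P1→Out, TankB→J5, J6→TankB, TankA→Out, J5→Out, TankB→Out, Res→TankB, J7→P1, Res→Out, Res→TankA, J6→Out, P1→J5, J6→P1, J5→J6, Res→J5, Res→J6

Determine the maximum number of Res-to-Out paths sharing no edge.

Assign every edge capacity 1; by Menger, the answer equals the max flow.
Path Res→Out (+1); total 1.
Path Res→J5→Out (+1); total 2.
Path Res→J7→Out (+1); total 3.
Path Res→TankA→Out (+1); total 4.
Path Res→TankB→Out (+1); total 5.
Path Res→J6→Out (+1); total 6.
No residual Res→Out path; max flow = 6.
Certifying cut of size 6: {Res→J5, Res→J6, Res→J7, Res→Out, Res→TankA, Res→TankB}.

6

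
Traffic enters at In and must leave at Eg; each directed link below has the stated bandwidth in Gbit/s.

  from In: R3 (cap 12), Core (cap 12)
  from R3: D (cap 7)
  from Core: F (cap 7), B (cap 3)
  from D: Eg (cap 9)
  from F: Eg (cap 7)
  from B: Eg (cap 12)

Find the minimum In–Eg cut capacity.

17

Augment In→R3→D→Eg: bottleneck 7, flow now 7.
Augment In→Core→F→Eg: bottleneck 7, flow now 14.
Augment In→Core→B→Eg: bottleneck 3, flow now 17.
No augmenting path remains; maximum flow = 17.
By max-flow min-cut, the minimum cut capacity equals the max flow.
In the residual graph, reachable from In: {In, R3, Core}.
Min-cut edges: R3→D (7), Core→F (7), Core→B (3); capacity 7 + 7 + 3 = 17.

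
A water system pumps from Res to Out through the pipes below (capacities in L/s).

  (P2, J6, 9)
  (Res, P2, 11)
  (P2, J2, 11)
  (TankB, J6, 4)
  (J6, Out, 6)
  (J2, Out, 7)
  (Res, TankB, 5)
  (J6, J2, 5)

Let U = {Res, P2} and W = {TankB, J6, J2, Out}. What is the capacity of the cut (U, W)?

Edges leaving {Res, P2}: Res→TankB (5), P2→J6 (9), P2→J2 (11).
Cut capacity = 5 + 9 + 11 = 25.

25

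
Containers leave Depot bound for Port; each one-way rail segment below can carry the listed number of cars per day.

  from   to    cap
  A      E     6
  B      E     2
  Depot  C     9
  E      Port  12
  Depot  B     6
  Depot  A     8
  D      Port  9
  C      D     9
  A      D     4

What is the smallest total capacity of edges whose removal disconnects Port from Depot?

Augment Depot→A→D→Port: bottleneck 4, flow now 4.
Augment Depot→A→E→Port: bottleneck 4, flow now 8.
Augment Depot→B→E→Port: bottleneck 2, flow now 10.
Augment Depot→C→D→Port: bottleneck 5, flow now 15.
Augment Depot→C→D→A→E→Port: bottleneck 2, flow now 17. (uses reverse residual edge)
No augmenting path remains; maximum flow = 17.
By max-flow min-cut, the minimum cut capacity equals the max flow.
In the residual graph, reachable from Depot: {Depot, A, B, C, D}.
Min-cut edges: A→E (6), B→E (2), D→Port (9); capacity 6 + 2 + 9 = 17.

17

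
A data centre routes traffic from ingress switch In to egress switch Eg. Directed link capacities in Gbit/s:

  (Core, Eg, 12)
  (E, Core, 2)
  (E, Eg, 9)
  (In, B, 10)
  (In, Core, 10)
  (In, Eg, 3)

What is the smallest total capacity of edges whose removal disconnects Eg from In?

Augment In→Eg: bottleneck 3, flow now 3.
Augment In→Core→Eg: bottleneck 10, flow now 13.
No augmenting path remains; maximum flow = 13.
By max-flow min-cut, the minimum cut capacity equals the max flow.
In the residual graph, reachable from In: {In, B}.
Min-cut edges: In→Core (10), In→Eg (3); capacity 10 + 3 = 13.

13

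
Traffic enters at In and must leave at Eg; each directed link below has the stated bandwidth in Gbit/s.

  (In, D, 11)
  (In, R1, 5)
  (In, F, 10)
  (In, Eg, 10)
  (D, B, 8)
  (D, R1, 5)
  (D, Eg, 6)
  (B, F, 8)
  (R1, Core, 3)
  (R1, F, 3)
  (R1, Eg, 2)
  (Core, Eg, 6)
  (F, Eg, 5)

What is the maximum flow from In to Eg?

Augment In→Eg: bottleneck 10, flow now 10.
Augment In→D→Eg: bottleneck 6, flow now 16.
Augment In→R1→Eg: bottleneck 2, flow now 18.
Augment In→F→Eg: bottleneck 5, flow now 23.
Augment In→R1→Core→Eg: bottleneck 3, flow now 26.
No augmenting path remains; maximum flow = 26.
In the residual graph, reachable from In: {In, D, B, R1, F}.
Min-cut edges: In→Eg (10), D→Eg (6), R1→Core (3), R1→Eg (2), F→Eg (5); capacity 10 + 6 + 3 + 2 + 5 = 26.
This cut is saturated, so no flow can exceed 26.

26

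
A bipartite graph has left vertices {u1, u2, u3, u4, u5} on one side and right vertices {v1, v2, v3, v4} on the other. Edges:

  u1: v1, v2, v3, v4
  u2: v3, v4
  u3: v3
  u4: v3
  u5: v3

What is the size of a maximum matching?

Unit-capacity flow: source→left, listed edges, right→sink; max matching = max flow.
Augmenting path u1→v1 (+1); matched 1.
Augmenting path u2→v3 (+1); matched 2.
Augmenting path u3→v3→u2→v4 (+1); matched 3.
No augmenting path remains; maximum matching = 3.
König certificate: {u1, u2, v3} is a vertex cover of size 3 (every listed pair touches it), so no matching can be larger.

3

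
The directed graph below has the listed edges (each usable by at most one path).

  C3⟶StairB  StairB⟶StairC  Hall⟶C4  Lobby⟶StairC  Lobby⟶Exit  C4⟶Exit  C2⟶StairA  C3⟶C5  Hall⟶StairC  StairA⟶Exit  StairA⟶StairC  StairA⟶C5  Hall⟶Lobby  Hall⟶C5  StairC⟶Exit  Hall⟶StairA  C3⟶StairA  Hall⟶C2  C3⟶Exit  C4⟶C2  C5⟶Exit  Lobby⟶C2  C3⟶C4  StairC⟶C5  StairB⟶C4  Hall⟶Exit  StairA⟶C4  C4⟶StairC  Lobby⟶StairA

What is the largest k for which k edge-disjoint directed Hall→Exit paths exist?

6

Assign every edge capacity 1; by Menger, the answer equals the max flow.
Path Hall→Exit (+1); total 1.
Path Hall→Lobby→Exit (+1); total 2.
Path Hall→StairA→Exit (+1); total 3.
Path Hall→StairC→Exit (+1); total 4.
Path Hall→C4→Exit (+1); total 5.
Path Hall→C5→Exit (+1); total 6.
No residual Hall→Exit path; max flow = 6.
Certifying cut of size 6: {C4→Exit, C5→Exit, Hall→Exit, Hall→Lobby, StairA→Exit, StairC→Exit}.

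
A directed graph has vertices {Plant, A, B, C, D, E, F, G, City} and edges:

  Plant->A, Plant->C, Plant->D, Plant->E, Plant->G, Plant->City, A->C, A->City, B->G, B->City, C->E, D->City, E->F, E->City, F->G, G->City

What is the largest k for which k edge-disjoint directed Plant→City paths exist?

Assign every edge capacity 1; by Menger, the answer equals the max flow.
Path Plant→City (+1); total 1.
Path Plant→A→City (+1); total 2.
Path Plant→D→City (+1); total 3.
Path Plant→E→City (+1); total 4.
Path Plant→G→City (+1); total 5.
No residual Plant→City path; max flow = 5.
Certifying cut of size 5: {E→City, G→City, Plant→A, Plant→City, Plant→D}.

5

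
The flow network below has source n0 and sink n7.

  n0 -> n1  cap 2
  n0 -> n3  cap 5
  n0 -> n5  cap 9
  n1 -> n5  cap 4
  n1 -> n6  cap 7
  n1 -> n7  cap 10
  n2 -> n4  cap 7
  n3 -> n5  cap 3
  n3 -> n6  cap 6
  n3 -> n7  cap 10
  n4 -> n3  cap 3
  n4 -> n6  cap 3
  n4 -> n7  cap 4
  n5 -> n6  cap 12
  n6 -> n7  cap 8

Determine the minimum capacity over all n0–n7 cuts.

Augment n0→n1→n7: bottleneck 2, flow now 2.
Augment n0→n3→n7: bottleneck 5, flow now 7.
Augment n0→n5→n6→n7: bottleneck 8, flow now 15.
No augmenting path remains; maximum flow = 15.
By max-flow min-cut, the minimum cut capacity equals the max flow.
In the residual graph, reachable from n0: {n0, n5, n6}.
Min-cut edges: n0→n1 (2), n0→n3 (5), n6→n7 (8); capacity 2 + 5 + 8 = 15.

15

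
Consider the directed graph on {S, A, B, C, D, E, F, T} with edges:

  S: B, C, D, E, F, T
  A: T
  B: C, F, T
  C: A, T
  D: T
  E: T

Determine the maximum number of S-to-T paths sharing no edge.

Assign every edge capacity 1; by Menger, the answer equals the max flow.
Path S→T (+1); total 1.
Path S→B→T (+1); total 2.
Path S→C→T (+1); total 3.
Path S→D→T (+1); total 4.
Path S→E→T (+1); total 5.
No residual S→T path; max flow = 5.
Certifying cut of size 5: {S→B, S→C, S→D, S→E, S→T}.

5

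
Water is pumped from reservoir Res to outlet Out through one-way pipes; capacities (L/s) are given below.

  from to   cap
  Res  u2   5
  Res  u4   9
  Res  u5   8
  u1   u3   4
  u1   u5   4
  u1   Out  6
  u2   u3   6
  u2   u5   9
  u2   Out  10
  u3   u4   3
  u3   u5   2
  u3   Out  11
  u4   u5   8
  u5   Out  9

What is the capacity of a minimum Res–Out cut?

14

Augment Res→u2→Out: bottleneck 5, flow now 5.
Augment Res→u5→Out: bottleneck 8, flow now 13.
Augment Res→u4→u5→Out: bottleneck 1, flow now 14.
No augmenting path remains; maximum flow = 14.
By max-flow min-cut, the minimum cut capacity equals the max flow.
In the residual graph, reachable from Res: {Res, u4, u5}.
Min-cut edges: Res→u2 (5), u5→Out (9); capacity 5 + 9 = 14.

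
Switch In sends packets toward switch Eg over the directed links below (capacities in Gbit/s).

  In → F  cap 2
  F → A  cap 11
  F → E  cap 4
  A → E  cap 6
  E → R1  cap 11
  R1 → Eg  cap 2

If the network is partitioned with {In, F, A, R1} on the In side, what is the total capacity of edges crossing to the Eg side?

12

Edges leaving {In, F, A, R1}: F→E (4), A→E (6), R1→Eg (2).
Cut capacity = 4 + 6 + 2 = 12.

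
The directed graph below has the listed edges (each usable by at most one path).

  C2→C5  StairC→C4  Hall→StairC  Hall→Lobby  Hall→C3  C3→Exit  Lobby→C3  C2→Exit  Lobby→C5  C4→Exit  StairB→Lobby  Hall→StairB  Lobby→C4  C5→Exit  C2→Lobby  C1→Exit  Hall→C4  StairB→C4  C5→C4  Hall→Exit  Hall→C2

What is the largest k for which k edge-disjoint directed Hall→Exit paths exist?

5

Assign every edge capacity 1; by Menger, the answer equals the max flow.
Path Hall→Exit (+1); total 1.
Path Hall→C3→Exit (+1); total 2.
Path Hall→C2→Exit (+1); total 3.
Path Hall→C4→Exit (+1); total 4.
Path Hall→Lobby→C5→Exit (+1); total 5.
No residual Hall→Exit path; max flow = 5.
Certifying cut of size 5: {C3→Exit, C4→Exit, Hall→C2, Hall→Exit, Lobby→C5}.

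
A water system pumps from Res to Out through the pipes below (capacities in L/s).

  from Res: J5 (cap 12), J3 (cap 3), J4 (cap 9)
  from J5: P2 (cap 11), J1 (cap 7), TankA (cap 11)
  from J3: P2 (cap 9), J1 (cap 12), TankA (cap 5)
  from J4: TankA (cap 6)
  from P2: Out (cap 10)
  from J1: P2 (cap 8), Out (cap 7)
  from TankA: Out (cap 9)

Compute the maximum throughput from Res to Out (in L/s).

Augment Res→J5→P2→Out: bottleneck 10, flow now 10.
Augment Res→J5→J1→Out: bottleneck 2, flow now 12.
Augment Res→J3→J1→Out: bottleneck 3, flow now 15.
Augment Res→J4→TankA→Out: bottleneck 6, flow now 21.
No augmenting path remains; maximum flow = 21.
In the residual graph, reachable from Res: {Res, J4}.
Min-cut edges: Res→J5 (12), Res→J3 (3), J4→TankA (6); capacity 12 + 3 + 6 = 21.
This cut is saturated, so no flow can exceed 21.

21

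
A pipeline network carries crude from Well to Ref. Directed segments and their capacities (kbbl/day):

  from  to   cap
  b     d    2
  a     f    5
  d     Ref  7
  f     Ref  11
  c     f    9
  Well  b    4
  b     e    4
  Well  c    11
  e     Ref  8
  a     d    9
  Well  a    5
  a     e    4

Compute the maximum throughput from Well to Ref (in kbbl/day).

Augment Well→a→d→Ref: bottleneck 5, flow now 5.
Augment Well→b→d→Ref: bottleneck 2, flow now 7.
Augment Well→b→e→Ref: bottleneck 2, flow now 9.
Augment Well→c→f→Ref: bottleneck 9, flow now 18.
No augmenting path remains; maximum flow = 18.
In the residual graph, reachable from Well: {Well, c}.
Min-cut edges: Well→a (5), Well→b (4), c→f (9); capacity 5 + 4 + 9 = 18.
This cut is saturated, so no flow can exceed 18.

18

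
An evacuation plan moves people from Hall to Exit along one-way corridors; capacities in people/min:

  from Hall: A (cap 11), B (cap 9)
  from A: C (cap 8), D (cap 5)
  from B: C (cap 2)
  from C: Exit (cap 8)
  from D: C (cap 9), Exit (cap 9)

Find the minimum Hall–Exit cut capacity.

13

Augment Hall→A→C→Exit: bottleneck 8, flow now 8.
Augment Hall→A→D→Exit: bottleneck 3, flow now 11.
Augment Hall→B→C→A→D→Exit: bottleneck 2, flow now 13. (uses reverse residual edge)
No augmenting path remains; maximum flow = 13.
By max-flow min-cut, the minimum cut capacity equals the max flow.
In the residual graph, reachable from Hall: {Hall, B}.
Min-cut edges: Hall→A (11), B→C (2); capacity 11 + 2 = 13.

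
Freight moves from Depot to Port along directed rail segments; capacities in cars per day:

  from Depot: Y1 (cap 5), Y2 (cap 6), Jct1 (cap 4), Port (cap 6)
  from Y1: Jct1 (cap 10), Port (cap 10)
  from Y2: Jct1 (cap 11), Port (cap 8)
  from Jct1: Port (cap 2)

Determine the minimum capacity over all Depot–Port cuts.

Augment Depot→Port: bottleneck 6, flow now 6.
Augment Depot→Y1→Port: bottleneck 5, flow now 11.
Augment Depot→Y2→Port: bottleneck 6, flow now 17.
Augment Depot→Jct1→Port: bottleneck 2, flow now 19.
No augmenting path remains; maximum flow = 19.
By max-flow min-cut, the minimum cut capacity equals the max flow.
In the residual graph, reachable from Depot: {Depot, Jct1}.
Min-cut edges: Depot→Y1 (5), Depot→Y2 (6), Depot→Port (6), Jct1→Port (2); capacity 5 + 6 + 6 + 2 = 19.

19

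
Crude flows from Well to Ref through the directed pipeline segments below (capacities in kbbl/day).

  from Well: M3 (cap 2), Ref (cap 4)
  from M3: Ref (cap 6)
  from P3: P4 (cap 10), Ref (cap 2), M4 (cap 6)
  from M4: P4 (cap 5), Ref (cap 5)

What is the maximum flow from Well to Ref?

6

Augment Well→Ref: bottleneck 4, flow now 4.
Augment Well→M3→Ref: bottleneck 2, flow now 6.
No augmenting path remains; maximum flow = 6.
In the residual graph, reachable from Well: {Well}.
Min-cut edges: Well→M3 (2), Well→Ref (4); capacity 2 + 4 = 6.
This cut is saturated, so no flow can exceed 6.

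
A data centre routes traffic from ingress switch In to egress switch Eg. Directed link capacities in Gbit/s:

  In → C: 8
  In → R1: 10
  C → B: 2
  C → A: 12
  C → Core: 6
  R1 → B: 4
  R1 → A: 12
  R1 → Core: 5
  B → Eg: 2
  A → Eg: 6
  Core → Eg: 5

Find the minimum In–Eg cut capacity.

Augment In→C→B→Eg: bottleneck 2, flow now 2.
Augment In→C→A→Eg: bottleneck 6, flow now 8.
Augment In→R1→Core→Eg: bottleneck 5, flow now 13.
No augmenting path remains; maximum flow = 13.
By max-flow min-cut, the minimum cut capacity equals the max flow.
In the residual graph, reachable from In: {In, C, R1, B, A, Core}.
Min-cut edges: B→Eg (2), A→Eg (6), Core→Eg (5); capacity 2 + 6 + 5 = 13.

13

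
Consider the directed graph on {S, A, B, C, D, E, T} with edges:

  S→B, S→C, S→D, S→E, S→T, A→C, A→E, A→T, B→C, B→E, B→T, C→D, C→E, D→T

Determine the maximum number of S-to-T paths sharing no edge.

3

Assign every edge capacity 1; by Menger, the answer equals the max flow.
Path S→T (+1); total 1.
Path S→B→T (+1); total 2.
Path S→D→T (+1); total 3.
No residual S→T path; max flow = 3.
Certifying cut of size 3: {D→T, S→B, S→T}.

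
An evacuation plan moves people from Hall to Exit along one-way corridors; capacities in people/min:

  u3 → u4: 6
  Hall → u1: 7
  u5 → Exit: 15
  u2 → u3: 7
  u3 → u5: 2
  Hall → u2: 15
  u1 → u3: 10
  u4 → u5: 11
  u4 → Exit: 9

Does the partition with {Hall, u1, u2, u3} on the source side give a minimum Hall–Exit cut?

Given cut capacity: 6 + 2 = 8.
Augment Hall→u1→u3→u4→Exit: bottleneck 6, flow now 6.
Augment Hall→u1→u3→u5→Exit: bottleneck 1, flow now 7.
Augment Hall→u2→u3→u5→Exit: bottleneck 1, flow now 8.
No augmenting path remains; maximum flow = 8.
Cut capacity 8 equals the max flow, so it is a minimum cut.

Yes — it is a minimum cut (capacity 8).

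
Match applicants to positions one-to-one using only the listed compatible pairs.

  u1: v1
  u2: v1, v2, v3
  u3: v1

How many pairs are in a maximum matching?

2

Unit-capacity flow: source→left, listed edges, right→sink; max matching = max flow.
Augmenting path u1→v1 (+1); matched 1.
Augmenting path u2→v2 (+1); matched 2.
No augmenting path remains; maximum matching = 2.
König certificate: {u2, v1} is a vertex cover of size 2 (every listed pair touches it), so no matching can be larger.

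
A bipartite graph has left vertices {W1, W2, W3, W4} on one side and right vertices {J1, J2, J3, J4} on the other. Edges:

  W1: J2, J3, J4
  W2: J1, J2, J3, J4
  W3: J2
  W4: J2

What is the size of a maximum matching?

Unit-capacity flow: source→left, listed edges, right→sink; max matching = max flow.
Augmenting path W1→J2 (+1); matched 1.
Augmenting path W2→J1 (+1); matched 2.
Augmenting path W3→J2→W1→J3 (+1); matched 3.
No augmenting path remains; maximum matching = 3.
König certificate: {W1, W2, J2} is a vertex cover of size 3 (every listed pair touches it), so no matching can be larger.

3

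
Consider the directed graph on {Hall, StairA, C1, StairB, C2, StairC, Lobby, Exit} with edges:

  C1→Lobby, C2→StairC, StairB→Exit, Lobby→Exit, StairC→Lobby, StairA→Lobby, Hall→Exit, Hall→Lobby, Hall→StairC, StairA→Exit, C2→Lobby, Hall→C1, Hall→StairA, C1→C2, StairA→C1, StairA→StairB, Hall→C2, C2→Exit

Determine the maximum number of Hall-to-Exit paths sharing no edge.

Assign every edge capacity 1; by Menger, the answer equals the max flow.
Path Hall→Exit (+1); total 1.
Path Hall→StairA→Exit (+1); total 2.
Path Hall→C2→Exit (+1); total 3.
Path Hall→Lobby→Exit (+1); total 4.
No residual Hall→Exit path; max flow = 4.
Certifying cut of size 4: {C2→Exit, Hall→Exit, Hall→StairA, Lobby→Exit}.

4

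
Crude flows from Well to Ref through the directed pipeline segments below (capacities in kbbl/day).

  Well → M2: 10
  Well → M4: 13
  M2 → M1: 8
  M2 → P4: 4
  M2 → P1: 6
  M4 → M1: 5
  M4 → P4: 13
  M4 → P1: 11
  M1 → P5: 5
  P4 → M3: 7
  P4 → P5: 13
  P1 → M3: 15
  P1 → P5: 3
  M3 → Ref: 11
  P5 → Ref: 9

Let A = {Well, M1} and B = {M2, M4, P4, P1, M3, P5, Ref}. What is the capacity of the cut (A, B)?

28

Edges leaving {Well, M1}: Well→M2 (10), Well→M4 (13), M1→P5 (5).
Cut capacity = 10 + 13 + 5 = 28.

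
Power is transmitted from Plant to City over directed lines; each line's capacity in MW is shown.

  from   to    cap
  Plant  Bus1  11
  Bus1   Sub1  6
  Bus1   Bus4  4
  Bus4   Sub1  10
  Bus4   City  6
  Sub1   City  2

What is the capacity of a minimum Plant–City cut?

Augment Plant→Bus1→Bus4→City: bottleneck 4, flow now 4.
Augment Plant→Bus1→Sub1→City: bottleneck 2, flow now 6.
No augmenting path remains; maximum flow = 6.
By max-flow min-cut, the minimum cut capacity equals the max flow.
In the residual graph, reachable from Plant: {Plant, Bus1, Sub1}.
Min-cut edges: Bus1→Bus4 (4), Sub1→City (2); capacity 4 + 2 = 6.

6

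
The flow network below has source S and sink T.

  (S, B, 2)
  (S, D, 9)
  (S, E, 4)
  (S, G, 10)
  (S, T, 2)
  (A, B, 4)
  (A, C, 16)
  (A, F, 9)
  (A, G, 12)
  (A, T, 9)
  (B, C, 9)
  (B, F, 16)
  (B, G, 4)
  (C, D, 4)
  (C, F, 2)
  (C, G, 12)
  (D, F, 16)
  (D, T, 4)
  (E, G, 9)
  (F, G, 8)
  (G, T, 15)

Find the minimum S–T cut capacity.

Augment S→T: bottleneck 2, flow now 2.
Augment S→D→T: bottleneck 4, flow now 6.
Augment S→G→T: bottleneck 10, flow now 16.
Augment S→B→G→T: bottleneck 2, flow now 18.
Augment S→E→G→T: bottleneck 3, flow now 21.
No augmenting path remains; maximum flow = 21.
By max-flow min-cut, the minimum cut capacity equals the max flow.
In the residual graph, reachable from S: {S, B, C, D, E, F, G}.
Min-cut edges: S→T (2), D→T (4), G→T (15); capacity 2 + 4 + 15 = 21.

21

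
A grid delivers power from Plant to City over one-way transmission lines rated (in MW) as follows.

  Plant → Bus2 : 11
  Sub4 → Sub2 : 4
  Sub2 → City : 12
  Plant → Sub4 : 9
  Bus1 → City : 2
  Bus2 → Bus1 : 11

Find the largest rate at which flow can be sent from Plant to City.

Augment Plant→Sub4→Sub2→City: bottleneck 4, flow now 4.
Augment Plant→Bus2→Bus1→City: bottleneck 2, flow now 6.
No augmenting path remains; maximum flow = 6.
In the residual graph, reachable from Plant: {Plant, Sub4, Bus2, Bus1}.
Min-cut edges: Sub4→Sub2 (4), Bus1→City (2); capacity 4 + 2 = 6.
This cut is saturated, so no flow can exceed 6.

6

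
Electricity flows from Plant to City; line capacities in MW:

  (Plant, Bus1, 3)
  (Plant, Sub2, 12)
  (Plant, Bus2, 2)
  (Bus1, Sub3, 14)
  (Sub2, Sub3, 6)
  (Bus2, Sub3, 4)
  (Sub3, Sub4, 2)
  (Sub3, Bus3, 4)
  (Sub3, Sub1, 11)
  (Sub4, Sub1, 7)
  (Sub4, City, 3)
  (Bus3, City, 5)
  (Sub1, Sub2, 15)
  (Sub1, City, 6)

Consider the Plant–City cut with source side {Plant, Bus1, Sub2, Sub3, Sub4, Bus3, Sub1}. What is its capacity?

16

Edges leaving {Plant, Bus1, Sub2, Sub3, Sub4, Bus3, Sub1}: Plant→Bus2 (2), Sub4→City (3), Bus3→City (5), Sub1→City (6).
Cut capacity = 2 + 3 + 5 + 6 = 16.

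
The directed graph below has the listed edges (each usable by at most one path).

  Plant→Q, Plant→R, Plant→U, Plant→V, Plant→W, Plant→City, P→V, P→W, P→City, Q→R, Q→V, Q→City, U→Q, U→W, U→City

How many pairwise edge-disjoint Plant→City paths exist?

Assign every edge capacity 1; by Menger, the answer equals the max flow.
Path Plant→City (+1); total 1.
Path Plant→Q→City (+1); total 2.
Path Plant→U→City (+1); total 3.
No residual Plant→City path; max flow = 3.
Certifying cut of size 3: {Plant→City, Plant→Q, Plant→U}.

3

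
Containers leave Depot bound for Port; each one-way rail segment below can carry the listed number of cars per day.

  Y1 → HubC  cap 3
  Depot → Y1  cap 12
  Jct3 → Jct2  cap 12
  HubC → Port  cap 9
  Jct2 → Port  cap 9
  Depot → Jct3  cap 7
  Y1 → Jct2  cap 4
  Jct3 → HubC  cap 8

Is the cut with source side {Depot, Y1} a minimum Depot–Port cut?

Given cut capacity: 7 + 3 + 4 = 14.
Augment Depot→Jct3→HubC→Port: bottleneck 7, flow now 7.
Augment Depot→Y1→HubC→Port: bottleneck 2, flow now 9.
Augment Depot→Y1→Jct2→Port: bottleneck 4, flow now 13.
Augment Depot→Y1→HubC→Jct3→Jct2→Port: bottleneck 1, flow now 14. (uses reverse residual edge)
No augmenting path remains; maximum flow = 14.
Cut capacity 14 equals the max flow, so it is a minimum cut.

Yes — it is a minimum cut (capacity 14).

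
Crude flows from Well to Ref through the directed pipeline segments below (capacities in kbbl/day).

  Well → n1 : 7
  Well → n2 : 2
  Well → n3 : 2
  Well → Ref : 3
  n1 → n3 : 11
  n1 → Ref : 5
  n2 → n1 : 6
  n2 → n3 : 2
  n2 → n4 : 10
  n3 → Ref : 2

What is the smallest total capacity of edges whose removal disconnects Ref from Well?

Augment Well→Ref: bottleneck 3, flow now 3.
Augment Well→n1→Ref: bottleneck 5, flow now 8.
Augment Well→n3→Ref: bottleneck 2, flow now 10.
No augmenting path remains; maximum flow = 10.
By max-flow min-cut, the minimum cut capacity equals the max flow.
In the residual graph, reachable from Well: {Well, n1, n2, n3, n4}.
Min-cut edges: Well→Ref (3), n1→Ref (5), n3→Ref (2); capacity 3 + 5 + 2 = 10.

10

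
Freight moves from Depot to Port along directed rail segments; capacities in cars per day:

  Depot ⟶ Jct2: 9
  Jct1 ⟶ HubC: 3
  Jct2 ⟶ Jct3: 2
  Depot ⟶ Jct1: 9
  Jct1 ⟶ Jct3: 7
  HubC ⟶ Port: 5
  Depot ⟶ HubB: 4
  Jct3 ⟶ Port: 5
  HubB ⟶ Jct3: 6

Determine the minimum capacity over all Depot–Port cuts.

8

Augment Depot→HubB→Jct3→Port: bottleneck 4, flow now 4.
Augment Depot→Jct1→Jct3→Port: bottleneck 1, flow now 5.
Augment Depot→Jct1→HubC→Port: bottleneck 3, flow now 8.
No augmenting path remains; maximum flow = 8.
By max-flow min-cut, the minimum cut capacity equals the max flow.
In the residual graph, reachable from Depot: {Depot, HubB, Jct1, Jct2, Jct3}.
Min-cut edges: Jct1→HubC (3), Jct3→Port (5); capacity 3 + 5 = 8.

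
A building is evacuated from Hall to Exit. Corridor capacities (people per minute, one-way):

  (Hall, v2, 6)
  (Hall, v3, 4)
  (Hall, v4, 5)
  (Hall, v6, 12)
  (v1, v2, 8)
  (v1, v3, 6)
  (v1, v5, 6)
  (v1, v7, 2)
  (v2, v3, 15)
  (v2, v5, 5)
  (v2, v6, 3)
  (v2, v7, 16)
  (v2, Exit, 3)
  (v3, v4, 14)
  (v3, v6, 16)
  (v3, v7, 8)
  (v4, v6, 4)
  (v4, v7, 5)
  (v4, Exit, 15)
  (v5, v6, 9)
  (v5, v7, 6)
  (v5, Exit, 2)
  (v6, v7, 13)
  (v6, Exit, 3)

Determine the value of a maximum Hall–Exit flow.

Augment Hall→v2→Exit: bottleneck 3, flow now 3.
Augment Hall→v4→Exit: bottleneck 5, flow now 8.
Augment Hall→v6→Exit: bottleneck 3, flow now 11.
Augment Hall→v2→v5→Exit: bottleneck 2, flow now 13.
Augment Hall→v3→v4→Exit: bottleneck 4, flow now 17.
Augment Hall→v2→v3→v4→Exit: bottleneck 1, flow now 18.
No augmenting path remains; maximum flow = 18.
In the residual graph, reachable from Hall: {Hall, v6, v7}.
Min-cut edges: Hall→v2 (6), Hall→v3 (4), Hall→v4 (5), v6→Exit (3); capacity 6 + 4 + 5 + 3 = 18.
This cut is saturated, so no flow can exceed 18.

18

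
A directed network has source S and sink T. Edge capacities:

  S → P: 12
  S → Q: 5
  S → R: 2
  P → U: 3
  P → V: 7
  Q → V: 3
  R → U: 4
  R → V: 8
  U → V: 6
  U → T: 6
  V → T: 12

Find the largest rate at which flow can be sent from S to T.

Augment S→P→U→T: bottleneck 3, flow now 3.
Augment S→P→V→T: bottleneck 7, flow now 10.
Augment S→Q→V→T: bottleneck 3, flow now 13.
Augment S→R→U→T: bottleneck 2, flow now 15.
No augmenting path remains; maximum flow = 15.
In the residual graph, reachable from S: {S, P, Q}.
Min-cut edges: S→R (2), P→U (3), P→V (7), Q→V (3); capacity 2 + 3 + 7 + 3 = 15.
This cut is saturated, so no flow can exceed 15.

15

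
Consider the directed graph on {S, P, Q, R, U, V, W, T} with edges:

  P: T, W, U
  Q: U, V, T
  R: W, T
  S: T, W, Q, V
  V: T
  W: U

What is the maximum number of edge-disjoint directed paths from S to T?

Assign every edge capacity 1; by Menger, the answer equals the max flow.
Path S→T (+1); total 1.
Path S→Q→T (+1); total 2.
Path S→V→T (+1); total 3.
No residual S→T path; max flow = 3.
Certifying cut of size 3: {S→Q, S→T, S→V}.

3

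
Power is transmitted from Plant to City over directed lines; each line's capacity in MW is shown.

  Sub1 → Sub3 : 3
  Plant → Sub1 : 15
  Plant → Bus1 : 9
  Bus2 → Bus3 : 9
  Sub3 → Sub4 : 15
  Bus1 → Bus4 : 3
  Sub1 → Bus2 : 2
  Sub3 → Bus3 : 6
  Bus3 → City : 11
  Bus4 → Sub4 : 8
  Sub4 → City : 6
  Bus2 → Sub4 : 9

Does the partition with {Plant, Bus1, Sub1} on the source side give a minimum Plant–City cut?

Given cut capacity: 3 + 3 + 2 = 8.
Augment Plant→Bus1→Bus4→Sub4→City: bottleneck 3, flow now 3.
Augment Plant→Sub1→Sub3→Bus3→City: bottleneck 3, flow now 6.
Augment Plant→Sub1→Bus2→Bus3→City: bottleneck 2, flow now 8.
No augmenting path remains; maximum flow = 8.
Cut capacity 8 equals the max flow, so it is a minimum cut.

Yes — it is a minimum cut (capacity 8).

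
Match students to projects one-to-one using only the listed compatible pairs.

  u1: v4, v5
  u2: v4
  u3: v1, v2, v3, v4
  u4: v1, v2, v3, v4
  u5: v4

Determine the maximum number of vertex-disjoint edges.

Unit-capacity flow: source→left, listed edges, right→sink; max matching = max flow.
Augmenting path u1→v4 (+1); matched 1.
Augmenting path u3→v1 (+1); matched 2.
Augmenting path u4→v2 (+1); matched 3.
Augmenting path u2→v4→u1→v5 (+1); matched 4.
No augmenting path remains; maximum matching = 4.
König certificate: {u1, u3, u4, v4} is a vertex cover of size 4 (every listed pair touches it), so no matching can be larger.

4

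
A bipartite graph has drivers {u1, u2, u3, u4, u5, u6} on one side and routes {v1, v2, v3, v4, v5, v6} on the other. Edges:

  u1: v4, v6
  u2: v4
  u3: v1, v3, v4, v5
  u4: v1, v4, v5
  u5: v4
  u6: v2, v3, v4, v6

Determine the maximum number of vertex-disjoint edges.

Unit-capacity flow: source→left, listed edges, right→sink; max matching = max flow.
Augmenting path u1→v4 (+1); matched 1.
Augmenting path u3→v1 (+1); matched 2.
Augmenting path u4→v5 (+1); matched 3.
Augmenting path u6→v2 (+1); matched 4.
Augmenting path u2→v4→u1→v6 (+1); matched 5.
No augmenting path remains; maximum matching = 5.
König certificate: {u1, u3, u4, u6, v4} is a vertex cover of size 5 (every listed pair touches it), so no matching can be larger.

5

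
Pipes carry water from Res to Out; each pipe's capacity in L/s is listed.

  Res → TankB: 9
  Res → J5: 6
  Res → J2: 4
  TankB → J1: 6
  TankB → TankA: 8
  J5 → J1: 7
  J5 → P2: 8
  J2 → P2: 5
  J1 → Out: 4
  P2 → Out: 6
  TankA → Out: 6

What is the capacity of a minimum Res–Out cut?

16

Augment Res→TankB→J1→Out: bottleneck 4, flow now 4.
Augment Res→TankB→TankA→Out: bottleneck 5, flow now 9.
Augment Res→J5→P2→Out: bottleneck 6, flow now 15.
Augment Res→J2→P2→J5→J1→TankB→TankA→Out: bottleneck 1, flow now 16. (uses reverse residual edge)
No augmenting path remains; maximum flow = 16.
By max-flow min-cut, the minimum cut capacity equals the max flow.
In the residual graph, reachable from Res: {Res, TankB, J5, J2, J1, P2, TankA}.
Min-cut edges: J1→Out (4), P2→Out (6), TankA→Out (6); capacity 4 + 6 + 6 = 16.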